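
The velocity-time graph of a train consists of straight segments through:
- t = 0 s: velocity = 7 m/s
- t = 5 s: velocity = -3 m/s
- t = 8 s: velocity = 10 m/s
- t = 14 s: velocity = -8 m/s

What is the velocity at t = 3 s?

1 m/s

On 0–5 s the graph is linear from 7 to -3 m/s: v(3) = 7 + (-3 − 7)·(3 − 0)/(5 − 0) = 1 m/s.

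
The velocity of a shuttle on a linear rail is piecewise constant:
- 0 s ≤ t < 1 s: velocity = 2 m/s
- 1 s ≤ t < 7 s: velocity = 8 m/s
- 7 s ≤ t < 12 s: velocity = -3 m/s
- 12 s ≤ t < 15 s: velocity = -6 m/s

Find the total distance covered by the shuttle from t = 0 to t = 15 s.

Distance (not displacement) is the total path length: add the absolute areas under v-t.
0–1 s: |2| × 1 = 2 m
1–7 s: |8| × 6 = 48 m
7–12 s: |-3| × 5 = 15 m
12–15 s: |-6| × 3 = 18 m
Total distance = 83 m

83 m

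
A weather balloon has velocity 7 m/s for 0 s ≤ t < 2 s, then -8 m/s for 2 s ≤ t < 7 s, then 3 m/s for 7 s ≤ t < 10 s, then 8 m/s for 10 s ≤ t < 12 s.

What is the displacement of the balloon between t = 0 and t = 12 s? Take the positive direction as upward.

Net displacement equals the area under the velocity-time graph (areas below the axis count negative).
0–2 s: 7 × 2 = 14 m
2–7 s: -8 × 5 = -40 m
7–10 s: 3 × 3 = 9 m
10–12 s: 8 × 2 = 16 m
Net displacement = -1 m

-1 m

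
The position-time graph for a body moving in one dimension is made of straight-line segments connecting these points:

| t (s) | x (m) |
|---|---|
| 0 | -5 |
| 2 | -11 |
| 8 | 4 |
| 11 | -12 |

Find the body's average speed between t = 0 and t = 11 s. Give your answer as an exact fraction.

Average speed = (total path length)/(elapsed time); on a piecewise-linear x-t graph the path length is Σ|Δx|.
0–2 s: |Δx| = |-11 − -5| = 6 m
2–8 s: |Δx| = |4 − -11| = 15 m
8–11 s: |Δx| = |-12 − 4| = 16 m
Total path = 37 m; average speed = 37/11 = 37/11 m/s.

37/11 m/s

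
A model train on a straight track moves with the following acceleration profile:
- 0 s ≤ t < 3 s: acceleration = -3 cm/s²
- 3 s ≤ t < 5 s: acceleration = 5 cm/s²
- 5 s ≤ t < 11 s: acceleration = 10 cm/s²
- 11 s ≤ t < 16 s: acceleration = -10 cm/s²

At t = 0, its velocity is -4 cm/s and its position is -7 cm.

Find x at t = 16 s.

On each constant-a segment, Δv = aΔt and Δx = v₀Δt + ½aΔt²; chain segment to segment.
0–3 s: v starts -4 cm/s; Δx = -4·3 + ½·-3·3² = -25.5 cm; v ends -13 cm/s.
3–5 s: v starts -13 cm/s; Δx = -13·2 + ½·5·2² = -16 cm; v ends -3 cm/s.
5–11 s: v starts -3 cm/s; Δx = -3·6 + ½·10·6² = 162 cm; v ends 57 cm/s.
11–16 s: v starts 57 cm/s; Δx = 57·5 + ½·-10·5² = 160 cm; v ends 7 cm/s.
x(16) = -7 + Σ Δx = 273.5 cm.

273.5 cm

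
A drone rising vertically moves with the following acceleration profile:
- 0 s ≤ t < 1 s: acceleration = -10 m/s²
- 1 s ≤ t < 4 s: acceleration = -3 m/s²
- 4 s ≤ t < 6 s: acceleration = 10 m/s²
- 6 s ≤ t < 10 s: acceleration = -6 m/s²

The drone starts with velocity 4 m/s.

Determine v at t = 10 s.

Δv equals the area under the a-t graph; then v = v₀ + Δv.
0–1 s: -10 × 1 = -10 m/s
1–4 s: -3 × 3 = -9 m/s
4–6 s: 10 × 2 = 20 m/s
6–10 s: -6 × 4 = -24 m/s
Δv = -23 m/s, so v(10) = 4 + (-23) = -19 m/s.

-19 m/s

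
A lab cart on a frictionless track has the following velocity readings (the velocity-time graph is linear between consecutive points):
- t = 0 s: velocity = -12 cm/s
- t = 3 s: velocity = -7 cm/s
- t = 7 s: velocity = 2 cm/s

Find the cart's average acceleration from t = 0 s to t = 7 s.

Average acceleration = Δv/Δt = (2 − -12)/(7 − 0) = 2 cm/s².

2 cm/s²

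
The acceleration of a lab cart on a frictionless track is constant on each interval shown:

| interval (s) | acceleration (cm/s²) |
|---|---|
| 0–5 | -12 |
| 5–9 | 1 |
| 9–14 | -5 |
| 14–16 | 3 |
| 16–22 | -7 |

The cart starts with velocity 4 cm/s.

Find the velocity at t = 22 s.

-113 cm/s

Δv equals the area under the a-t graph; then v = v₀ + Δv.
0–5 s: -12 × 5 = -60 cm/s
5–9 s: 1 × 4 = 4 cm/s
9–14 s: -5 × 5 = -25 cm/s
14–16 s: 3 × 2 = 6 cm/s
16–22 s: -7 × 6 = -42 cm/s
Δv = -117 cm/s, so v(22) = 4 + (-117) = -113 cm/s.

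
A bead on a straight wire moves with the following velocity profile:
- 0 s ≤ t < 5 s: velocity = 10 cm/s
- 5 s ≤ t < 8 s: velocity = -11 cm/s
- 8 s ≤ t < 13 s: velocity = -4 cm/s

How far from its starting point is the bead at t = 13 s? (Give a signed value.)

Displacement is the signed area under the v-t curve.
0–5 s: 10 × 5 = 50 cm
5–8 s: -11 × 3 = -33 cm
8–13 s: -4 × 5 = -20 cm
Net displacement = -3 cm

-3 cm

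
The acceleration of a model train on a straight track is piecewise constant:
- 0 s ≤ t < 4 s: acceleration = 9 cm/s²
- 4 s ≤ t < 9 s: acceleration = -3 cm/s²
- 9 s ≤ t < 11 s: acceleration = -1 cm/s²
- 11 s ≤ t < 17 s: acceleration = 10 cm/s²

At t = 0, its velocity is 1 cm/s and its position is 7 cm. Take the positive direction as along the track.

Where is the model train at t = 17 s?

572.5 cm

On each constant-a segment, Δv = aΔt and Δx = v₀Δt + ½aΔt²; chain segment to segment.
0–4 s: v starts 1 cm/s; Δx = 1·4 + ½·9·4² = 76 cm; v ends 37 cm/s.
4–9 s: v starts 37 cm/s; Δx = 37·5 + ½·-3·5² = 147.5 cm; v ends 22 cm/s.
9–11 s: v starts 22 cm/s; Δx = 22·2 + ½·-1·2² = 42 cm; v ends 20 cm/s.
11–17 s: v starts 20 cm/s; Δx = 20·6 + ½·10·6² = 300 cm; v ends 80 cm/s.
x(17) = 7 + Σ Δx = 572.5 cm.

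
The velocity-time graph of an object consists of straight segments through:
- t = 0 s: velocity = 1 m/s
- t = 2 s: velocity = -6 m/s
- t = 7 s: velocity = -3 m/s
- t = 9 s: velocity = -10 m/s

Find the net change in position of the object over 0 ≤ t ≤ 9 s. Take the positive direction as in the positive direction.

Net displacement equals the area under the velocity-time graph (areas below the axis count negative).
0–2 s: ½(1 + -6)(2) = -5 m
2–7 s: ½(-6 + -3)(5) = -22.5 m
7–9 s: ½(-3 + -10)(2) = -13 m
Net displacement = -40.5 m

-40.5 m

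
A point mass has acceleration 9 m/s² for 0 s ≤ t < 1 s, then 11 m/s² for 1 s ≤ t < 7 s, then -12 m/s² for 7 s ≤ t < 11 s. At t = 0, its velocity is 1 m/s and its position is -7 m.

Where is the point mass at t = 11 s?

464.5 m

On each constant-a segment, Δv = aΔt and Δx = v₀Δt + ½aΔt²; chain segment to segment.
0–1 s: v starts 1 m/s; Δx = 1·1 + ½·9·1² = 5.5 m; v ends 10 m/s.
1–7 s: v starts 10 m/s; Δx = 10·6 + ½·11·6² = 258 m; v ends 76 m/s.
7–11 s: v starts 76 m/s; Δx = 76·4 + ½·-12·4² = 208 m; v ends 28 m/s.
x(11) = -7 + Σ Δx = 464.5 m.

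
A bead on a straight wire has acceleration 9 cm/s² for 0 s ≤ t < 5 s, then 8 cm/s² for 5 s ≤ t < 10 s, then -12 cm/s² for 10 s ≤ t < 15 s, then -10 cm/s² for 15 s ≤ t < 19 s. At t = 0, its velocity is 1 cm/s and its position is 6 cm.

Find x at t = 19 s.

757.5 cm

On each constant-a segment, Δv = aΔt and Δx = v₀Δt + ½aΔt²; chain segment to segment.
0–5 s: v starts 1 cm/s; Δx = 1·5 + ½·9·5² = 117.5 cm; v ends 46 cm/s.
5–10 s: v starts 46 cm/s; Δx = 46·5 + ½·8·5² = 330 cm; v ends 86 cm/s.
10–15 s: v starts 86 cm/s; Δx = 86·5 + ½·-12·5² = 280 cm; v ends 26 cm/s.
15–19 s: v starts 26 cm/s; Δx = 26·4 + ½·-10·4² = 24 cm; v ends -14 cm/s.
x(19) = 6 + Σ Δx = 757.5 cm.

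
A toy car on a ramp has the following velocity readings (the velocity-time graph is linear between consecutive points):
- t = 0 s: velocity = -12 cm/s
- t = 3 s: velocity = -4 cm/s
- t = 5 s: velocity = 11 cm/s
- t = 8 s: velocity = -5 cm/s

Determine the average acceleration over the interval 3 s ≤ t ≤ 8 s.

Average acceleration = Δv/Δt = (-5 − -4)/(8 − 3) = -0.2 cm/s².

-0.2 cm/s²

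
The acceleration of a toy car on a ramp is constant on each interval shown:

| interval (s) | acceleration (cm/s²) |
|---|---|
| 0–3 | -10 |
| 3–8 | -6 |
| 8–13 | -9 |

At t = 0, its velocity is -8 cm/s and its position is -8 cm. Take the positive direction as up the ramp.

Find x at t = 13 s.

On each constant-a segment, Δv = aΔt and Δx = v₀Δt + ½aΔt²; chain segment to segment.
0–3 s: v starts -8 cm/s; Δx = -8·3 + ½·-10·3² = -69 cm; v ends -38 cm/s.
3–8 s: v starts -38 cm/s; Δx = -38·5 + ½·-6·5² = -265 cm; v ends -68 cm/s.
8–13 s: v starts -68 cm/s; Δx = -68·5 + ½·-9·5² = -452.5 cm; v ends -113 cm/s.
x(13) = -8 + Σ Δx = -794.5 cm.

-794.5 cm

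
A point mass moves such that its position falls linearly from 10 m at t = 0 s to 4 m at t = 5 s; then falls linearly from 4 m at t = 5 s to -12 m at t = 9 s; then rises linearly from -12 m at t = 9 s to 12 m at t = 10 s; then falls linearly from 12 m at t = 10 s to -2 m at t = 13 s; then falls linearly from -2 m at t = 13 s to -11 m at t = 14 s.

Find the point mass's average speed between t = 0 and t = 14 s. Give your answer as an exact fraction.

Average speed = (total path length)/(elapsed time); on a piecewise-linear x-t graph the path length is Σ|Δx|.
0–5 s: |Δx| = |4 − 10| = 6 m
5–9 s: |Δx| = |-12 − 4| = 16 m
9–10 s: |Δx| = |12 − -12| = 24 m
10–13 s: |Δx| = |-2 − 12| = 14 m
13–14 s: |Δx| = |-11 − -2| = 9 m
Total path = 69 m; average speed = 69/14 = 69/14 m/s.

69/14 m/s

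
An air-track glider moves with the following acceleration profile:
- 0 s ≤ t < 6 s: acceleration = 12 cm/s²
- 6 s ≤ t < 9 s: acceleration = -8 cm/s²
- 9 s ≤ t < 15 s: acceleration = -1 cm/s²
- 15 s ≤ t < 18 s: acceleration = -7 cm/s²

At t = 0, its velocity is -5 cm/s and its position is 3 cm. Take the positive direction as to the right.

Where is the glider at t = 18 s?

On each constant-a segment, Δv = aΔt and Δx = v₀Δt + ½aΔt²; chain segment to segment.
0–6 s: v starts -5 cm/s; Δx = -5·6 + ½·12·6² = 186 cm; v ends 67 cm/s.
6–9 s: v starts 67 cm/s; Δx = 67·3 + ½·-8·3² = 165 cm; v ends 43 cm/s.
9–15 s: v starts 43 cm/s; Δx = 43·6 + ½·-1·6² = 240 cm; v ends 37 cm/s.
15–18 s: v starts 37 cm/s; Δx = 37·3 + ½·-7·3² = 79.5 cm; v ends 16 cm/s.
x(18) = 3 + Σ Δx = 673.5 cm.

673.5 cm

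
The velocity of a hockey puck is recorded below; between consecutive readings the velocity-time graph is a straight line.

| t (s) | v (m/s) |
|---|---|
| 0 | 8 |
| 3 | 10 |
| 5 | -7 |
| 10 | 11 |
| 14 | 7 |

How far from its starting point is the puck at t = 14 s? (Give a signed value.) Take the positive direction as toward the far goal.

Net displacement equals the area under the velocity-time graph (areas below the axis count negative).
0–3 s: ½(8 + 10)(3) = 27 m
3–5 s: ½(10 + -7)(2) = 3 m
5–10 s: ½(-7 + 11)(5) = 10 m
10–14 s: ½(11 + 7)(4) = 36 m
Net displacement = 76 m

76 m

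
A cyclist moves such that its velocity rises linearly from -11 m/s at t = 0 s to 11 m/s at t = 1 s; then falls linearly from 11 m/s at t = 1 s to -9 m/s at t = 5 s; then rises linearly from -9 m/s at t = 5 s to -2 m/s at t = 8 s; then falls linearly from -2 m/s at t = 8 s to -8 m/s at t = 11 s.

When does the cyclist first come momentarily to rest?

v changes sign on 0–1 s (from -11 to 11); the graph is linear there, so v = 0 at t = 0 + (11)·(1 − 0)/(11 − -11) = 0.5 s.

t = 0.5 s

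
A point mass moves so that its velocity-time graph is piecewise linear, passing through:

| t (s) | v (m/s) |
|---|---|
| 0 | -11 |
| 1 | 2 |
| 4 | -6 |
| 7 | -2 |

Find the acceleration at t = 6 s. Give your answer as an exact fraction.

Acceleration is the slope of the v-t graph on 4–7 s: (-2 − -6)/(7 − 4) = 4/3 m/s².

4/3 m/s²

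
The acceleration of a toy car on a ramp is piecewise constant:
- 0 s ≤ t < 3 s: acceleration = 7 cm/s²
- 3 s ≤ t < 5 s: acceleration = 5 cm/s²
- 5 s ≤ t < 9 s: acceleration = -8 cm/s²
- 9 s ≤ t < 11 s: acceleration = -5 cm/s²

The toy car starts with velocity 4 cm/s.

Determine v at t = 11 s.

Δv equals the area under the a-t graph; then v = v₀ + Δv.
0–3 s: 7 × 3 = 21 cm/s
3–5 s: 5 × 2 = 10 cm/s
5–9 s: -8 × 4 = -32 cm/s
9–11 s: -5 × 2 = -10 cm/s
Δv = -11 cm/s, so v(11) = 4 + (-11) = -7 cm/s.

-7 cm/s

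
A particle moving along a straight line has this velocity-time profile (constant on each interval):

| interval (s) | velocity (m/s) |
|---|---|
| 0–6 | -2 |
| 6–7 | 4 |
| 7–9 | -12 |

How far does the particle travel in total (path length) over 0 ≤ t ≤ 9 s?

40 m

Total distance travelled is ∫|v| dt — sum the magnitudes of each area piece.
0–6 s: |-2| × 6 = 12 m
6–7 s: |4| × 1 = 4 m
7–9 s: |-12| × 2 = 24 m
Total distance = 40 m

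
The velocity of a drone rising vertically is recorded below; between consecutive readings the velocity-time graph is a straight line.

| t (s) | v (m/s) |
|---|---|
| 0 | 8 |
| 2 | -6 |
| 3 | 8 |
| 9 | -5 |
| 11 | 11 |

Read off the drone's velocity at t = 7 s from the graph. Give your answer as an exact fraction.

On 3–9 s the graph is linear from 8 to -5 m/s: v(7) = 8 + (-5 − 8)·(7 − 3)/(9 − 3) = -2/3 m/s.

-2/3 m/s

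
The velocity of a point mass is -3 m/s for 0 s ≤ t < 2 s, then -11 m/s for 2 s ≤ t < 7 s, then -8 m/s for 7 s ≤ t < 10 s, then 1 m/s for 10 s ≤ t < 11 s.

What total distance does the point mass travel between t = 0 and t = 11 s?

86 m

Distance (not displacement) is the total path length: add the absolute areas under v-t.
0–2 s: |-3| × 2 = 6 m
2–7 s: |-11| × 5 = 55 m
7–10 s: |-8| × 3 = 24 m
10–11 s: |1| × 1 = 1 m
Total distance = 86 m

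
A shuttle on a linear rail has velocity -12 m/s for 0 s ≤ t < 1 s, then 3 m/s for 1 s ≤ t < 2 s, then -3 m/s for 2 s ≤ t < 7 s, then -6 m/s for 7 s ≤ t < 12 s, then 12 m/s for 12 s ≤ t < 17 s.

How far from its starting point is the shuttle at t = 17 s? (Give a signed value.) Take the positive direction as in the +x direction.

Net displacement equals the area under the velocity-time graph (areas below the axis count negative).
0–1 s: -12 × 1 = -12 m
1–2 s: 3 × 1 = 3 m
2–7 s: -3 × 5 = -15 m
7–12 s: -6 × 5 = -30 m
12–17 s: 12 × 5 = 60 m
Net displacement = 6 m

6 m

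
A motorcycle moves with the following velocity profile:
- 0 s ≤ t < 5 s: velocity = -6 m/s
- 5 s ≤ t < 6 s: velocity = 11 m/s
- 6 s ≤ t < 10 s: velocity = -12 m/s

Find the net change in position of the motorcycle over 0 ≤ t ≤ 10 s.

Net displacement equals the area under the velocity-time graph (areas below the axis count negative).
0–5 s: -6 × 5 = -30 m
5–6 s: 11 × 1 = 11 m
6–10 s: -12 × 4 = -48 m
Net displacement = -67 m

-67 m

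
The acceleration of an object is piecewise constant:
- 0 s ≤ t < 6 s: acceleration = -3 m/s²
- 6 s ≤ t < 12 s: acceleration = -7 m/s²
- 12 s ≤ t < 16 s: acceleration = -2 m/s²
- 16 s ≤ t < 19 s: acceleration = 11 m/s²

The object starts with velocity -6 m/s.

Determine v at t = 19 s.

-41 m/s

Δv equals the area under the a-t graph; then v = v₀ + Δv.
0–6 s: -3 × 6 = -18 m/s
6–12 s: -7 × 6 = -42 m/s
12–16 s: -2 × 4 = -8 m/s
16–19 s: 11 × 3 = 33 m/s
Δv = -35 m/s, so v(19) = -6 + (-35) = -41 m/s.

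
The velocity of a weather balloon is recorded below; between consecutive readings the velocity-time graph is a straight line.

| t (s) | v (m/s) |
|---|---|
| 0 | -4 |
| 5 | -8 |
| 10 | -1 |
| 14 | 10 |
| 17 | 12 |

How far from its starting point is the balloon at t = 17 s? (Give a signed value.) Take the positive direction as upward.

Displacement is the signed area under the v-t curve.
0–5 s: ½(-4 + -8)(5) = -30 m
5–10 s: ½(-8 + -1)(5) = -22.5 m
10–14 s: ½(-1 + 10)(4) = 18 m
14–17 s: ½(10 + 12)(3) = 33 m
Net displacement = -1.5 m

-1.5 m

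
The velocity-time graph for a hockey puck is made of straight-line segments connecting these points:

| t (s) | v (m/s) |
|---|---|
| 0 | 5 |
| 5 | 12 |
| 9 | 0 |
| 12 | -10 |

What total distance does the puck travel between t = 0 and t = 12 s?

Distance (not displacement) is the total path length: add the absolute areas under v-t.
0–5 s: |½(5 + 12)(5)| = 42.5 m
5–9 s: |½(12 + 0)(4)| = 24 m
9–12 s: |½(0 + -10)(3)| = 15 m
Total distance = 81.5 m

81.5 m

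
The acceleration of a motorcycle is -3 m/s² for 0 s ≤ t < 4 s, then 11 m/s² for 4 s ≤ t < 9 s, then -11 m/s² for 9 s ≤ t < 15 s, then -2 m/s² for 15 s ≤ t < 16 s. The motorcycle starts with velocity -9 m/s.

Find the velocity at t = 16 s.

-34 m/s

Δv equals the area under the a-t graph; then v = v₀ + Δv.
0–4 s: -3 × 4 = -12 m/s
4–9 s: 11 × 5 = 55 m/s
9–15 s: -11 × 6 = -66 m/s
15–16 s: -2 × 1 = -2 m/s
Δv = -25 m/s, so v(16) = -9 + (-25) = -34 m/s.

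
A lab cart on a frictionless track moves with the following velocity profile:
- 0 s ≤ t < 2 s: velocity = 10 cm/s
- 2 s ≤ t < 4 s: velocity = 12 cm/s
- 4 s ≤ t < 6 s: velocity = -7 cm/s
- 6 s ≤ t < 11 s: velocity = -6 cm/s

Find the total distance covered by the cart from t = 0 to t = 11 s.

88 cm

Distance (not displacement) is the total path length: add the absolute areas under v-t.
0–2 s: |10| × 2 = 20 cm
2–4 s: |12| × 2 = 24 cm
4–6 s: |-7| × 2 = 14 cm
6–11 s: |-6| × 5 = 30 cm
Total distance = 88 cm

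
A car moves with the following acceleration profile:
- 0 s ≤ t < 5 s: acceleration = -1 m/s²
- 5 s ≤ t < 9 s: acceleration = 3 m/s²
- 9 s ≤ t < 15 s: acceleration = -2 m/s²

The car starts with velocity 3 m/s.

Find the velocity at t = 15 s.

-2 m/s

Δv equals the area under the a-t graph; then v = v₀ + Δv.
0–5 s: -1 × 5 = -5 m/s
5–9 s: 3 × 4 = 12 m/s
9–15 s: -2 × 6 = -12 m/s
Δv = -5 m/s, so v(15) = 3 + (-5) = -2 m/s.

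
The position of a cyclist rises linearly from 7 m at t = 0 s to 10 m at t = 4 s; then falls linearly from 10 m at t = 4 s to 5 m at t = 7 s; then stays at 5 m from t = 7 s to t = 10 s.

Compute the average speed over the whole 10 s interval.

0.8 m/s

Average speed = (total path length)/(elapsed time); on a piecewise-linear x-t graph the path length is Σ|Δx|.
0–4 s: |Δx| = |10 − 7| = 3 m
4–7 s: |Δx| = |5 − 10| = 5 m
7–10 s: |Δx| = |5 − 5| = 0 m
Total path = 8 m; average speed = 8/10 = 0.8 m/s.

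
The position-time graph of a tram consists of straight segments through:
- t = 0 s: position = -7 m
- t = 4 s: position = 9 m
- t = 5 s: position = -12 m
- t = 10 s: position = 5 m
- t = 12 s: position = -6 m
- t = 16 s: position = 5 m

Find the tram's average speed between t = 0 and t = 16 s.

Average speed = (total path length)/(elapsed time); on a piecewise-linear x-t graph the path length is Σ|Δx|.
0–4 s: |Δx| = |9 − -7| = 16 m
4–5 s: |Δx| = |-12 − 9| = 21 m
5–10 s: |Δx| = |5 − -12| = 17 m
10–12 s: |Δx| = |-6 − 5| = 11 m
12–16 s: |Δx| = |5 − -6| = 11 m
Total path = 76 m; average speed = 76/16 = 4.75 m/s.

4.75 m/s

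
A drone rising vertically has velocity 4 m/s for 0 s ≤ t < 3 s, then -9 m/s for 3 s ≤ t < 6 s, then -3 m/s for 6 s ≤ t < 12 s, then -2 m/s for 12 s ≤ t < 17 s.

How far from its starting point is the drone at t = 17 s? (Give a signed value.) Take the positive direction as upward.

Displacement is the signed area under the v-t curve.
0–3 s: 4 × 3 = 12 m
3–6 s: -9 × 3 = -27 m
6–12 s: -3 × 6 = -18 m
12–17 s: -2 × 5 = -10 m
Net displacement = -43 m

-43 m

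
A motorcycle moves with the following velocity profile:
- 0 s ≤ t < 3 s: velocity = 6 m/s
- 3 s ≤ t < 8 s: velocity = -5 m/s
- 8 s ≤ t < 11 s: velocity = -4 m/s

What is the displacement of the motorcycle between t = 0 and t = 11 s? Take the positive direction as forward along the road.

Displacement is the signed area under the v-t curve.
0–3 s: 6 × 3 = 18 m
3–8 s: -5 × 5 = -25 m
8–11 s: -4 × 3 = -12 m
Net displacement = -19 m

-19 m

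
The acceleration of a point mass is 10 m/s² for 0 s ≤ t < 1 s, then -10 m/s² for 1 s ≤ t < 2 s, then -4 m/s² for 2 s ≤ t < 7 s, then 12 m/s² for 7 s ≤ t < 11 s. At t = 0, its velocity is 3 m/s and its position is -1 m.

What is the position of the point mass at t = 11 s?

8 m

On each constant-a segment, Δv = aΔt and Δx = v₀Δt + ½aΔt²; chain segment to segment.
0–1 s: v starts 3 m/s; Δx = 3·1 + ½·10·1² = 8 m; v ends 13 m/s.
1–2 s: v starts 13 m/s; Δx = 13·1 + ½·-10·1² = 8 m; v ends 3 m/s.
2–7 s: v starts 3 m/s; Δx = 3·5 + ½·-4·5² = -35 m; v ends -17 m/s.
7–11 s: v starts -17 m/s; Δx = -17·4 + ½·12·4² = 28 m; v ends 31 m/s.
x(11) = -1 + Σ Δx = 8 m.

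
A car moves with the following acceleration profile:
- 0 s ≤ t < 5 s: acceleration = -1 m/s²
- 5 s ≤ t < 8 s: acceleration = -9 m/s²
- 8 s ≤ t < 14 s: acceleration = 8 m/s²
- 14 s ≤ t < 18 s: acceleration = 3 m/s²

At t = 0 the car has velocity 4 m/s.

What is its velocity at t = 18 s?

Δv equals the area under the a-t graph; then v = v₀ + Δv.
0–5 s: -1 × 5 = -5 m/s
5–8 s: -9 × 3 = -27 m/s
8–14 s: 8 × 6 = 48 m/s
14–18 s: 3 × 4 = 12 m/s
Δv = 28 m/s, so v(18) = 4 + (28) = 32 m/s.

32 m/s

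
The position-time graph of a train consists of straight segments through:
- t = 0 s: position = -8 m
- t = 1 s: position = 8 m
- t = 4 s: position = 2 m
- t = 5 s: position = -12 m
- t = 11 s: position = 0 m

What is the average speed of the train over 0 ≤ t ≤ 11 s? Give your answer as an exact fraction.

48/11 m/s

Average speed = (total path length)/(elapsed time); on a piecewise-linear x-t graph the path length is Σ|Δx|.
0–1 s: |Δx| = |8 − -8| = 16 m
1–4 s: |Δx| = |2 − 8| = 6 m
4–5 s: |Δx| = |-12 − 2| = 14 m
5–11 s: |Δx| = |0 − -12| = 12 m
Total path = 48 m; average speed = 48/11 = 48/11 m/s.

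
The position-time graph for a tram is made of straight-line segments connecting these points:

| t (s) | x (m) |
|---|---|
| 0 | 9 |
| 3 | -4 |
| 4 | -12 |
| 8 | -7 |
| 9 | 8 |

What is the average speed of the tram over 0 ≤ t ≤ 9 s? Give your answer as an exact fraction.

41/9 m/s

Average speed = (total path length)/(elapsed time); on a piecewise-linear x-t graph the path length is Σ|Δx|.
0–3 s: |Δx| = |-4 − 9| = 13 m
3–4 s: |Δx| = |-12 − -4| = 8 m
4–8 s: |Δx| = |-7 − -12| = 5 m
8–9 s: |Δx| = |8 − -7| = 15 m
Total path = 41 m; average speed = 41/9 = 41/9 m/s.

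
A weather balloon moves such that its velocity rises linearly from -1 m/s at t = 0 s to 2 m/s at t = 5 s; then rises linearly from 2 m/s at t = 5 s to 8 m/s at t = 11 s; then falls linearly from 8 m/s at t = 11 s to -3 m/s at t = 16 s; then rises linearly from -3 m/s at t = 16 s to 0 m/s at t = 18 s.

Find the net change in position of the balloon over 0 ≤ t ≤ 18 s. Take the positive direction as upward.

42 m

Displacement is the signed area under the v-t curve.
0–5 s: ½(-1 + 2)(5) = 2.5 m
5–11 s: ½(2 + 8)(6) = 30 m
11–16 s: ½(8 + -3)(5) = 12.5 m
16–18 s: ½(-3 + 0)(2) = -3 m
Net displacement = 42 m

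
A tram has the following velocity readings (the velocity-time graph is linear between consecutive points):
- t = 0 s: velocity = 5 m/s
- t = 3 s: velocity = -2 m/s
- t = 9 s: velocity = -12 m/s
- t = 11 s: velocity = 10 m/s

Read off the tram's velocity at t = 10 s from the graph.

-1 m/s

On 9–11 s the graph is linear from -12 to 10 m/s: v(10) = -12 + (10 − -12)·(10 − 9)/(11 − 9) = -1 m/s.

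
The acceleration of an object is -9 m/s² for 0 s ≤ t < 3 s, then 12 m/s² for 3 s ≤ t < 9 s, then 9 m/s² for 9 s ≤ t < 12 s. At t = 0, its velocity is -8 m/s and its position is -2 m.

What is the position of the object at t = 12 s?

On each constant-a segment, Δv = aΔt and Δx = v₀Δt + ½aΔt²; chain segment to segment.
0–3 s: v starts -8 m/s; Δx = -8·3 + ½·-9·3² = -64.5 m; v ends -35 m/s.
3–9 s: v starts -35 m/s; Δx = -35·6 + ½·12·6² = 6 m; v ends 37 m/s.
9–12 s: v starts 37 m/s; Δx = 37·3 + ½·9·3² = 151.5 m; v ends 64 m/s.
x(12) = -2 + Σ Δx = 91 m.

91 m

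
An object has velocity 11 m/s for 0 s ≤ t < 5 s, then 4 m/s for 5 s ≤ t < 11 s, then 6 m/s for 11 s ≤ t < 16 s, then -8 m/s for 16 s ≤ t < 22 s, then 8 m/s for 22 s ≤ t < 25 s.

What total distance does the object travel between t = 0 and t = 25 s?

181 m

Distance (not displacement) is the total path length: add the absolute areas under v-t.
0–5 s: |11| × 5 = 55 m
5–11 s: |4| × 6 = 24 m
11–16 s: |6| × 5 = 30 m
16–22 s: |-8| × 6 = 48 m
22–25 s: |8| × 3 = 24 m
Total distance = 181 m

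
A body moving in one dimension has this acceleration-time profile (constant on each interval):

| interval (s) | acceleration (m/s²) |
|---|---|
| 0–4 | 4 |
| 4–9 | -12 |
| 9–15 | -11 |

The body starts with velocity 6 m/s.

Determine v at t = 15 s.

-104 m/s

Δv equals the area under the a-t graph; then v = v₀ + Δv.
0–4 s: 4 × 4 = 16 m/s
4–9 s: -12 × 5 = -60 m/s
9–15 s: -11 × 6 = -66 m/s
Δv = -110 m/s, so v(15) = 6 + (-110) = -104 m/s.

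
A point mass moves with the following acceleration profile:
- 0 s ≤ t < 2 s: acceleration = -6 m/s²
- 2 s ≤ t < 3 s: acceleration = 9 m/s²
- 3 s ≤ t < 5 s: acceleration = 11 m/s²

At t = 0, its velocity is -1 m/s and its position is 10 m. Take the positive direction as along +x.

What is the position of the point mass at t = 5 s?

On each constant-a segment, Δv = aΔt and Δx = v₀Δt + ½aΔt²; chain segment to segment.
0–2 s: v starts -1 m/s; Δx = -1·2 + ½·-6·2² = -14 m; v ends -13 m/s.
2–3 s: v starts -13 m/s; Δx = -13·1 + ½·9·1² = -8.5 m; v ends -4 m/s.
3–5 s: v starts -4 m/s; Δx = -4·2 + ½·11·2² = 14 m; v ends 18 m/s.
x(5) = 10 + Σ Δx = 1.5 m.

1.5 m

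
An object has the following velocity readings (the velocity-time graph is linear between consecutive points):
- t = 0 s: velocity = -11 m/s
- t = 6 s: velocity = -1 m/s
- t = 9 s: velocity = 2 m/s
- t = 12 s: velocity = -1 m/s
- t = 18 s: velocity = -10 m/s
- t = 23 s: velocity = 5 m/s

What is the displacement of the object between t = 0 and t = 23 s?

-78.5 m

Net displacement equals the area under the velocity-time graph (areas below the axis count negative).
0–6 s: ½(-11 + -1)(6) = -36 m
6–9 s: ½(-1 + 2)(3) = 1.5 m
9–12 s: ½(2 + -1)(3) = 1.5 m
12–18 s: ½(-1 + -10)(6) = -33 m
18–23 s: ½(-10 + 5)(5) = -12.5 m
Net displacement = -78.5 m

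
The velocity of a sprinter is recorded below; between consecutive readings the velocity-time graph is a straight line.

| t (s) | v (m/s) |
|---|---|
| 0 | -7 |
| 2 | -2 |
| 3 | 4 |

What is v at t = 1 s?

-4.5 m/s

On 0–2 s the graph is linear from -7 to -2 m/s: v(1) = -7 + (-2 − -7)·(1 − 0)/(2 − 0) = -4.5 m/s.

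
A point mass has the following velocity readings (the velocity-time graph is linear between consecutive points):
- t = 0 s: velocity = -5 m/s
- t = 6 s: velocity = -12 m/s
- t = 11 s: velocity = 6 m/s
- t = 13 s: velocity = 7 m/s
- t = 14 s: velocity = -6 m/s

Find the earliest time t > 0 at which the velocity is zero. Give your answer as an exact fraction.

v changes sign on 6–11 s (from -12 to 6); the graph is linear there, so v = 0 at t = 6 + (12)·(11 − 6)/(6 − -12) = 28/3 s.

t = 28/3 s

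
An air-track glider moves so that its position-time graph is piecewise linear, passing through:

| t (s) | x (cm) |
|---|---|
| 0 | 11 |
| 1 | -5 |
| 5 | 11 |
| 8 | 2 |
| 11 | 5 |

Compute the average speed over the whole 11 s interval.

4 cm/s

Average speed = (total path length)/(elapsed time); on a piecewise-linear x-t graph the path length is Σ|Δx|.
0–1 s: |Δx| = |-5 − 11| = 16 cm
1–5 s: |Δx| = |11 − -5| = 16 cm
5–8 s: |Δx| = |2 − 11| = 9 cm
8–11 s: |Δx| = |5 − 2| = 3 cm
Total path = 44 cm; average speed = 44/11 = 4 cm/s.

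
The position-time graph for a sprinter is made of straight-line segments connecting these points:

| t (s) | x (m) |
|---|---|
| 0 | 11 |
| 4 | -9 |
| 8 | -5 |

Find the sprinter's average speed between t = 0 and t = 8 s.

Average speed = (total path length)/(elapsed time); on a piecewise-linear x-t graph the path length is Σ|Δx|.
0–4 s: |Δx| = |-9 − 11| = 20 m
4–8 s: |Δx| = |-5 − -9| = 4 m
Total path = 24 m; average speed = 24/8 = 3 m/s.

3 m/s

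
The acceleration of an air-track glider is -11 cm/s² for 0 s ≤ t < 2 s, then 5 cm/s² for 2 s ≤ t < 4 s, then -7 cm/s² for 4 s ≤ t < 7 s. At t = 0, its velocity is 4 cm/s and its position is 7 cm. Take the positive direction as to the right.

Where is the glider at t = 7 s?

-88.5 cm

On each constant-a segment, Δv = aΔt and Δx = v₀Δt + ½aΔt²; chain segment to segment.
0–2 s: v starts 4 cm/s; Δx = 4·2 + ½·-11·2² = -14 cm; v ends -18 cm/s.
2–4 s: v starts -18 cm/s; Δx = -18·2 + ½·5·2² = -26 cm; v ends -8 cm/s.
4–7 s: v starts -8 cm/s; Δx = -8·3 + ½·-7·3² = -55.5 cm; v ends -29 cm/s.
x(7) = 7 + Σ Δx = -88.5 cm.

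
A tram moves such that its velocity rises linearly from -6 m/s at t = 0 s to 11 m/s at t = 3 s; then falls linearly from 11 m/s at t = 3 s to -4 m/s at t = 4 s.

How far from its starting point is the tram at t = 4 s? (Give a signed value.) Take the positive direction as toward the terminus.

11 m

Displacement is the signed area under the v-t curve.
0–3 s: ½(-6 + 11)(3) = 7.5 m
3–4 s: ½(11 + -4)(1) = 3.5 m
Net displacement = 11 m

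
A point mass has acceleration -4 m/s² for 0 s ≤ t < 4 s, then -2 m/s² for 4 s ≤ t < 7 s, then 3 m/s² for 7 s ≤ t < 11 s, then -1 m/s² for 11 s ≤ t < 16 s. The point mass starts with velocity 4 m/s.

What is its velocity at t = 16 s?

-11 m/s

Δv equals the area under the a-t graph; then v = v₀ + Δv.
0–4 s: -4 × 4 = -16 m/s
4–7 s: -2 × 3 = -6 m/s
7–11 s: 3 × 4 = 12 m/s
11–16 s: -1 × 5 = -5 m/s
Δv = -15 m/s, so v(16) = 4 + (-15) = -11 m/s.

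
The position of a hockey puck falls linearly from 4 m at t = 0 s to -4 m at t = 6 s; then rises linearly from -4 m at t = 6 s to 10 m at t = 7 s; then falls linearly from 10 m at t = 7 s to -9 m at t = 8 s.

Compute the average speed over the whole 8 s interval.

5.125 m/s

Average speed = (total path length)/(elapsed time); on a piecewise-linear x-t graph the path length is Σ|Δx|.
0–6 s: |Δx| = |-4 − 4| = 8 m
6–7 s: |Δx| = |10 − -4| = 14 m
7–8 s: |Δx| = |-9 − 10| = 19 m
Total path = 41 m; average speed = 41/8 = 5.125 m/s.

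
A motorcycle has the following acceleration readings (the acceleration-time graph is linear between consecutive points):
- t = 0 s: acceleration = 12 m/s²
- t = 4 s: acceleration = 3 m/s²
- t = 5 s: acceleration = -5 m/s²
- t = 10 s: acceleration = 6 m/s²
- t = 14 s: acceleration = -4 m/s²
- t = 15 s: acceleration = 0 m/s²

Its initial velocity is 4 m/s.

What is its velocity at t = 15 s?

Δv equals the area under the a-t graph; then v = v₀ + Δv.
0–4 s: ½(12 + 3)(4) = 30 m/s
4–5 s: ½(3 + -5)(1) = -1 m/s
5–10 s: ½(-5 + 6)(5) = 2.5 m/s
10–14 s: ½(6 + -4)(4) = 4 m/s
14–15 s: ½(-4 + 0)(1) = -2 m/s
Δv = 33.5 m/s, so v(15) = 4 + (33.5) = 37.5 m/s.

37.5 m/s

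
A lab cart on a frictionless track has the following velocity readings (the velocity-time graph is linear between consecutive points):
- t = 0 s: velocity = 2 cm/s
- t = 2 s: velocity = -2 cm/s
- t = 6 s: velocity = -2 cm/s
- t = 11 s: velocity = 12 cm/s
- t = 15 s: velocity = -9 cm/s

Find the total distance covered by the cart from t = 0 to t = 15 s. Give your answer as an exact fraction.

Distance (not displacement) is the total path length: add the absolute areas under v-t.
0–2 s: v = 0 at t = 1 s; triangle areas 1 + 1 = 2 cm
2–6 s: |-2| × 4 = 8 cm
6–11 s: v = 0 at t = 47/7 s; triangle areas 5/7 + 180/7 = 185/7 cm
11–15 s: v = 0 at t = 93/7 s; triangle areas 96/7 + 54/7 = 150/7 cm
Total distance = 405/7 cm

405/7 cm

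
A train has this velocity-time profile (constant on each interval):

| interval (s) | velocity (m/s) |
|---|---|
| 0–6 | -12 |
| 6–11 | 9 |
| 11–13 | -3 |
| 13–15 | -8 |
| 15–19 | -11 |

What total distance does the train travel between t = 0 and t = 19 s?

183 m

Total distance travelled is ∫|v| dt — sum the magnitudes of each area piece.
0–6 s: |-12| × 6 = 72 m
6–11 s: |9| × 5 = 45 m
11–13 s: |-3| × 2 = 6 m
13–15 s: |-8| × 2 = 16 m
15–19 s: |-11| × 4 = 44 m
Total distance = 183 m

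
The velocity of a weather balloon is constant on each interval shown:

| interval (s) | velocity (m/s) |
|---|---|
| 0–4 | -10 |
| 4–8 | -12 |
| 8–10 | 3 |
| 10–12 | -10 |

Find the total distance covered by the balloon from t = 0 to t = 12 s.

114 m

Distance (not displacement) is the total path length: add the absolute areas under v-t.
0–4 s: |-10| × 4 = 40 m
4–8 s: |-12| × 4 = 48 m
8–10 s: |3| × 2 = 6 m
10–12 s: |-10| × 2 = 20 m
Total distance = 114 m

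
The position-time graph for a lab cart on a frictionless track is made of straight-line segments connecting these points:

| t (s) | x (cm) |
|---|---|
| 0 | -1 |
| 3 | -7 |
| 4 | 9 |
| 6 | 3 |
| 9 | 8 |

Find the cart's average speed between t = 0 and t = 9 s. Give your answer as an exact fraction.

11/3 cm/s

Average speed = (total path length)/(elapsed time); on a piecewise-linear x-t graph the path length is Σ|Δx|.
0–3 s: |Δx| = |-7 − -1| = 6 cm
3–4 s: |Δx| = |9 − -7| = 16 cm
4–6 s: |Δx| = |3 − 9| = 6 cm
6–9 s: |Δx| = |8 − 3| = 5 cm
Total path = 33 cm; average speed = 33/9 = 11/3 cm/s.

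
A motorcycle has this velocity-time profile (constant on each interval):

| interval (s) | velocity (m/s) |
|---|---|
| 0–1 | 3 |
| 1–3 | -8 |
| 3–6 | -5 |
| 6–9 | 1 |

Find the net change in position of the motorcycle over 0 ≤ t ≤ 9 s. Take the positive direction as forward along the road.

Displacement is the signed area under the v-t curve.
0–1 s: 3 × 1 = 3 m
1–3 s: -8 × 2 = -16 m
3–6 s: -5 × 3 = -15 m
6–9 s: 1 × 3 = 3 m
Net displacement = -25 m

-25 m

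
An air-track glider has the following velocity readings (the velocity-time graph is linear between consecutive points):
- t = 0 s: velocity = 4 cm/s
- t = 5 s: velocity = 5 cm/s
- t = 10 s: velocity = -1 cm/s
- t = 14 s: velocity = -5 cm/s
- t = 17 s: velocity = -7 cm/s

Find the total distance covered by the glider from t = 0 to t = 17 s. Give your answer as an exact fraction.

190/3 cm

Total distance travelled is ∫|v| dt — sum the magnitudes of each area piece.
0–5 s: |½(4 + 5)(5)| = 22.5 cm
5–10 s: v = 0 at t = 55/6 s; triangle areas 125/12 + 5/12 = 65/6 cm
10–14 s: |½(-1 + -5)(4)| = 12 cm
14–17 s: |½(-5 + -7)(3)| = 18 cm
Total distance = 190/3 cm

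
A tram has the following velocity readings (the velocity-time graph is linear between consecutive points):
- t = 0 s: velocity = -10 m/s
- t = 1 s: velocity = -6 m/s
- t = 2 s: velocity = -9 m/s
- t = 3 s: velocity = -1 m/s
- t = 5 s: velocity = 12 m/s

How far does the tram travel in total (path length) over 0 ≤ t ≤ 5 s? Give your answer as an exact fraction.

823/26 m

Total distance travelled is ∫|v| dt — sum the magnitudes of each area piece.
0–1 s: |½(-10 + -6)(1)| = 8 m
1–2 s: |½(-6 + -9)(1)| = 7.5 m
2–3 s: |½(-9 + -1)(1)| = 5 m
3–5 s: v = 0 at t = 41/13 s; triangle areas 1/13 + 144/13 = 145/13 m
Total distance = 823/26 m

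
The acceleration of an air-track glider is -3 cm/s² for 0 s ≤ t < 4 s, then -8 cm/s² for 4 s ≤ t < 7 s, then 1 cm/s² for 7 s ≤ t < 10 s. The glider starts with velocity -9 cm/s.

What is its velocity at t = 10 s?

Δv equals the area under the a-t graph; then v = v₀ + Δv.
0–4 s: -3 × 4 = -12 cm/s
4–7 s: -8 × 3 = -24 cm/s
7–10 s: 1 × 3 = 3 cm/s
Δv = -33 cm/s, so v(10) = -9 + (-33) = -42 cm/s.

-42 cm/s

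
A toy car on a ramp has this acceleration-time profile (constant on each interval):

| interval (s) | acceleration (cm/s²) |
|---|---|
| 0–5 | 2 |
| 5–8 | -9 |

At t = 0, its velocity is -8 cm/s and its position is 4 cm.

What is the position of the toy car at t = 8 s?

On each constant-a segment, Δv = aΔt and Δx = v₀Δt + ½aΔt²; chain segment to segment.
0–5 s: v starts -8 cm/s; Δx = -8·5 + ½·2·5² = -15 cm; v ends 2 cm/s.
5–8 s: v starts 2 cm/s; Δx = 2·3 + ½·-9·3² = -34.5 cm; v ends -25 cm/s.
x(8) = 4 + Σ Δx = -45.5 cm.

-45.5 cm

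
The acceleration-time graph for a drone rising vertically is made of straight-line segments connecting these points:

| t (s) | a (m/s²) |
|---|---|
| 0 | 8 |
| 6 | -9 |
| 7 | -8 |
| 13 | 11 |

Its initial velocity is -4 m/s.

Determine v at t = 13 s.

Δv equals the area under the a-t graph; then v = v₀ + Δv.
0–6 s: ½(8 + -9)(6) = -3 m/s
6–7 s: ½(-9 + -8)(1) = -8.5 m/s
7–13 s: ½(-8 + 11)(6) = 9 m/s
Δv = -2.5 m/s, so v(13) = -4 + (-2.5) = -6.5 m/s.

-6.5 m/s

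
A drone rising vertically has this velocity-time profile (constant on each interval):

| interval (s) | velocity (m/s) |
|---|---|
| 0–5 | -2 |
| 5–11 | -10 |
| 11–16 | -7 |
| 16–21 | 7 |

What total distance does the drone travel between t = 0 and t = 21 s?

Distance (not displacement) is the total path length: add the absolute areas under v-t.
0–5 s: |-2| × 5 = 10 m
5–11 s: |-10| × 6 = 60 m
11–16 s: |-7| × 5 = 35 m
16–21 s: |7| × 5 = 35 m
Total distance = 140 m

140 m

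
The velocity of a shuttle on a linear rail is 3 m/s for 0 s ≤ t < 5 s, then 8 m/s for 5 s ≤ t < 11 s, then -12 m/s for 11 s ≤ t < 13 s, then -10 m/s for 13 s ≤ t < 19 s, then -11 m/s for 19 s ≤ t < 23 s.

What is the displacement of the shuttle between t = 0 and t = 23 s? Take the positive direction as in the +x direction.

-65 m

Net displacement equals the area under the velocity-time graph (areas below the axis count negative).
0–5 s: 3 × 5 = 15 m
5–11 s: 8 × 6 = 48 m
11–13 s: -12 × 2 = -24 m
13–19 s: -10 × 6 = -60 m
19–23 s: -11 × 4 = -44 m
Net displacement = -65 m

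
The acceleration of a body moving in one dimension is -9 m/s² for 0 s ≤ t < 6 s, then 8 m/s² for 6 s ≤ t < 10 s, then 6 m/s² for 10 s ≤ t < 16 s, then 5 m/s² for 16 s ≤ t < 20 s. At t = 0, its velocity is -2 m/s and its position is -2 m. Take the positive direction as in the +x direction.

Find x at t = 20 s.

On each constant-a segment, Δv = aΔt and Δx = v₀Δt + ½aΔt²; chain segment to segment.
0–6 s: v starts -2 m/s; Δx = -2·6 + ½·-9·6² = -174 m; v ends -56 m/s.
6–10 s: v starts -56 m/s; Δx = -56·4 + ½·8·4² = -160 m; v ends -24 m/s.
10–16 s: v starts -24 m/s; Δx = -24·6 + ½·6·6² = -36 m; v ends 12 m/s.
16–20 s: v starts 12 m/s; Δx = 12·4 + ½·5·4² = 88 m; v ends 32 m/s.
x(20) = -2 + Σ Δx = -284 m.

-284 m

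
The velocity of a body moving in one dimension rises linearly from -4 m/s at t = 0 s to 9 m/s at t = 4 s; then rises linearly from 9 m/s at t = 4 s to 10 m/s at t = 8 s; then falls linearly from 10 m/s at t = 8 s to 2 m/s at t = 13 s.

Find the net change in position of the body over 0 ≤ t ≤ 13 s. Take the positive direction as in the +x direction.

Net displacement equals the area under the velocity-time graph (areas below the axis count negative).
0–4 s: ½(-4 + 9)(4) = 10 m
4–8 s: ½(9 + 10)(4) = 38 m
8–13 s: ½(10 + 2)(5) = 30 m
Net displacement = 78 m

78 m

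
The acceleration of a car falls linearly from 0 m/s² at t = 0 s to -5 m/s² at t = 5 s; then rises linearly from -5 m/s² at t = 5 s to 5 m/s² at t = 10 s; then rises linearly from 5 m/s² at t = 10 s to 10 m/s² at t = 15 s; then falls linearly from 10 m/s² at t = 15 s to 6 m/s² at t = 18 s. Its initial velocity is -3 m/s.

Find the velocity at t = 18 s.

Δv equals the area under the a-t graph; then v = v₀ + Δv.
0–5 s: ½(0 + -5)(5) = -12.5 m/s
5–10 s: ½(-5 + 5)(5) = 0 m/s
10–15 s: ½(5 + 10)(5) = 37.5 m/s
15–18 s: ½(10 + 6)(3) = 24 m/s
Δv = 49 m/s, so v(18) = -3 + (49) = 46 m/s.

46 m/s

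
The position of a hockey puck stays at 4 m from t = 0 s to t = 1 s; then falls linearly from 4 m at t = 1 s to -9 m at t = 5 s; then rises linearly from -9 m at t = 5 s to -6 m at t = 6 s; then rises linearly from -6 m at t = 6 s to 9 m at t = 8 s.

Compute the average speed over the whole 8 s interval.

Average speed = (total path length)/(elapsed time); on a piecewise-linear x-t graph the path length is Σ|Δx|.
0–1 s: |Δx| = |4 − 4| = 0 m
1–5 s: |Δx| = |-9 − 4| = 13 m
5–6 s: |Δx| = |-6 − -9| = 3 m
6–8 s: |Δx| = |9 − -6| = 15 m
Total path = 31 m; average speed = 31/8 = 3.875 m/s.

3.875 m/s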